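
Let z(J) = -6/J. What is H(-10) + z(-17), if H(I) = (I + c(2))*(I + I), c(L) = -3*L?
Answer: 5446/17 ≈ 320.35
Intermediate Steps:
H(I) = 2*I*(-6 + I) (H(I) = (I - 3*2)*(I + I) = (I - 6)*(2*I) = (-6 + I)*(2*I) = 2*I*(-6 + I))
H(-10) + z(-17) = 2*(-10)*(-6 - 10) - 6/(-17) = 2*(-10)*(-16) - 6*(-1/17) = 320 + 6/17 = 5446/17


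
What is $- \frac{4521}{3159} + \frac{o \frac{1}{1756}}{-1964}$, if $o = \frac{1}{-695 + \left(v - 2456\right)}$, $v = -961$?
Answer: $- \frac{21371369509603}{14933013997824} \approx -1.4311$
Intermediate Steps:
$o = - \frac{1}{4112}$ ($o = \frac{1}{-695 - 3417} = \frac{1}{-4112} = - \frac{1}{4112} \approx -0.00024319$)
$- \frac{4521}{3159} + \frac{o \frac{1}{1756}}{-1964} = - \frac{4521}{3159} + \frac{\left(- \frac{1}{4112}\right) \frac{1}{1756}}{-1964} = \left(-4521\right) \frac{1}{3159} + \left(- \frac{1}{4112}\right) \frac{1}{1756} \left(- \frac{1}{1964}\right) = - \frac{1507}{1053} - - \frac{1}{14181399808} = - \frac{1507}{1053} + \frac{1}{14181399808} = - \frac{21371369509603}{14933013997824}$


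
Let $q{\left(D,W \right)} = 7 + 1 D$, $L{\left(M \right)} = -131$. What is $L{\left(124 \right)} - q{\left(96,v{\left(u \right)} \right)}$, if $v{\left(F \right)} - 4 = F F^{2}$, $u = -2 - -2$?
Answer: $-234$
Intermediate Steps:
$u = 0$ ($u = -2 + 2 = 0$)
$v{\left(F \right)} = 4 + F^{3}$ ($v{\left(F \right)} = 4 + F F^{2} = 4 + F^{3}$)
$q{\left(D,W \right)} = 7 + D$
$L{\left(124 \right)} - q{\left(96,v{\left(u \right)} \right)} = -131 - \left(7 + 96\right) = -131 - 103 = -234$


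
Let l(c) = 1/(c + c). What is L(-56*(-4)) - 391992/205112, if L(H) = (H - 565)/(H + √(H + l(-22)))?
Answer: -193864375655/56351676071 + 2046*√12045/2197889 ≈ -3.3381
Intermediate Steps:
l(c) = 1/(2*c)
L(H) = (-565 + H)/(H + √(-1/44 + H)) (L(H) = (H - 565)/(H + √(H + (½)/(-22))) = (-565 + H)/(H + √(H + (½)*(-1/22))) = (-565 + H)/(H + √(H - 1/44)) = (-565 + H)/(H + √(-1/44 + H)))
L(-56*(-4)) - 391992/205112 = 22*(-565 - 56*(-4))/(22*(-56*(-4)) + √11*√(-1 + 44*(-56*(-4)))) - 391992/205112 = 22*(-565 + 224)/(22*224 + √11*√(-1 + 44*224)) - 391992/205112 = 22*(-341)/(4928 + √11*√(-1 + 9856)) - 1*48999/25639 = 22*(-341)/(4928 + √11*√9855) - 48999/25639 = 22*(-341)/(4928 + √11*(3*√1095)) - 48999/25639 = 22*(-341)/(4928 + 3*√12045) - 48999/25639 = -7502/(4928 + 3*√12045) - 48999/25639 = -48999/25639 - 7502/(4928 + 3*√12045)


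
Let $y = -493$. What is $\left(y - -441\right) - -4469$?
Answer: $4417$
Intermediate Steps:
$\left(y - -441\right) - -4469 = \left(-493 - -441\right) - -4469 = \left(-493 + 441\right) + 4469 = -52 + 4469 = 4417$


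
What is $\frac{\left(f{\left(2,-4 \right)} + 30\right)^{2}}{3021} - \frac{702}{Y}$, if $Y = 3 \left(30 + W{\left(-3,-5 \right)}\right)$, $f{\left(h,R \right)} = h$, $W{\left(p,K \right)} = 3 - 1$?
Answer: $- \frac{337073}{48336} \approx -6.9735$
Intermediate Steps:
$W{\left(p,K \right)} = 2$ ($W{\left(p,K \right)} = 3 - 1 = 2$)
$Y = 96$ ($Y = 3 \left(30 + 2\right) = 3 \cdot 32 = 96$)
$\frac{\left(f{\left(2,-4 \right)} + 30\right)^{2}}{3021} - \frac{702}{Y} = \frac{\left(2 + 30\right)^{2}}{3021} - \frac{702}{96} = 32^{2} \cdot \frac{1}{3021} - \frac{117}{16} = 1024 \cdot \frac{1}{3021} - \frac{117}{16} = \frac{1024}{3021} - \frac{117}{16} = - \frac{337073}{48336}$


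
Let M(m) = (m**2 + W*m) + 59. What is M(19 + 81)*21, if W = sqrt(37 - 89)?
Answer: 211239 + 4200*I*sqrt(13) ≈ 2.1124e+5 + 15143.0*I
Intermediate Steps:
W = 2*I*sqrt(13) (W = sqrt(-52) = 2*I*sqrt(13) ≈ 7.2111*I)
M(m) = 59 + m**2 + 2*I*m*sqrt(13) (M(m) = (m**2 + (2*I*sqrt(13))*m) + 59 = (m**2 + 2*I*m*sqrt(13)) + 59 = 59 + m**2 + 2*I*m*sqrt(13))
M(19 + 81)*21 = (59 + (19 + 81)**2 + 2*I*(19 + 81)*sqrt(13))*21 = (59 + 100**2 + 2*I*100*sqrt(13))*21 = (59 + 10000 + 200*I*sqrt(13))*21 = (10059 + 200*I*sqrt(13))*21 = 211239 + 4200*I*sqrt(13)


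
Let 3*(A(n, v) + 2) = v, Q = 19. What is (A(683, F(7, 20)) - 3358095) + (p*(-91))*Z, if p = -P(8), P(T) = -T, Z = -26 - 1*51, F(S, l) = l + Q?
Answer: -3302028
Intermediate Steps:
F(S, l) = 19 + l (F(S, l) = l + 19 = 19 + l)
Z = -77 (Z = -26 - 51 = -77)
A(n, v) = -2 + v/3
p = 8 (p = -(-1)*8 = -1*(-8) = 8)
(A(683, F(7, 20)) - 3358095) + (p*(-91))*Z = ((-2 + (19 + 20)/3) - 3358095) + (8*(-91))*(-77) = ((-2 + (⅓)*39) - 3358095) - 728*(-77) = ((-2 + 13) - 3358095) + 56056 = (11 - 3358095) + 56056 = -3358084 + 56056 = -3302028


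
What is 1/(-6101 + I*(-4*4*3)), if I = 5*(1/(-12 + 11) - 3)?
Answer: -1/5141 ≈ -0.00019451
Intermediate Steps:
I = -20 (I = 5*(1/(-1) - 3) = 5*(-1 - 3) = 5*(-4) = -20)
1/(-6101 + I*(-4*4*3)) = 1/(-6101 - 20*(-4*4)*3) = 1/(-6101 - (-320)*3) = 1/(-6101 - 20*(-48)) = 1/(-6101 + 960) = 1/(-5141) = -1/5141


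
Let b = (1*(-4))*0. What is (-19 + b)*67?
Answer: -1273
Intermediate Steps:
b = 0 (b = -4*0 = 0)
(-19 + b)*67 = (-19 + 0)*67 = -19*67 = -1273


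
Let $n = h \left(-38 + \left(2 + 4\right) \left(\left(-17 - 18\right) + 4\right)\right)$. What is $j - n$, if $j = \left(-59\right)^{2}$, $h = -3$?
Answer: $2809$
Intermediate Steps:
$j = 3481$
$n = 672$ ($n = - 3 \left(-38 + \left(2 + 4\right) \left(\left(-17 - 18\right) + 4\right)\right) = - 3 \left(-38 + 6 \left(-35 + 4\right)\right) = - 3 \left(-38 + 6 \left(-31\right)\right) = - 3 \left(-38 - 186\right) = \left(-3\right) \left(-224\right) = 672$)
$j - n = 3481 - 672 = 2809$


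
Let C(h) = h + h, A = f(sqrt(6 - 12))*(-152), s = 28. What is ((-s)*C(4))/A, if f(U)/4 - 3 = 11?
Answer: 1/38 ≈ 0.026316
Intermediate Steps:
f(U) = 56 (f(U) = 12 + 4*11 = 12 + 44 = 56)
A = -8512 (A = 56*(-152) = -8512)
C(h) = 2*h
((-s)*C(4))/A = ((-1*28)*(2*4))/(-8512) = -28*8*(-1/8512) = -224*(-1/8512) = 1/38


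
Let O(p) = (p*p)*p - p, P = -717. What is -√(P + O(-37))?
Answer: -I*√51333 ≈ -226.57*I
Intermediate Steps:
O(p) = p³ - p (O(p) = p²*p - p = p³ - p)
-√(P + O(-37)) = -√(-717 + ((-37)³ - 1*(-37))) = -√(-717 + (-50653 + 37)) = -√(-717 - 50616) = -√(-51333) = -I*√51333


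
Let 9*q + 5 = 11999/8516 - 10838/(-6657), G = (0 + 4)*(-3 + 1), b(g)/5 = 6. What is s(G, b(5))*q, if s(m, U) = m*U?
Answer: 2225626180/42518259 ≈ 52.345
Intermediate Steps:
b(g) = 30 (b(g) = 5*6 = 30)
G = -8 (G = 4*(-2) = -8)
q = -111281309/510219108 (q = -5/9 + (11999/8516 - 10838/(-6657))/9 = -5/9 + (11999*(1/8516) - 10838*(-1/6657))/9 = -5/9 + (11999/8516 + 10838/6657)/9 = -5/9 + (⅑)*(172173751/56691012) = -5/9 + 172173751/510219108 = -111281309/510219108 ≈ -0.21810)
s(m, U) = U*m
s(G, b(5))*q = (30*(-8))*(-111281309/510219108) = -240*(-111281309/510219108) = 2225626180/42518259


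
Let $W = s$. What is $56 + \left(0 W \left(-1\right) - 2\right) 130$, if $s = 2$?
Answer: $-204$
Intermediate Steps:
$W = 2$
$56 + \left(0 W \left(-1\right) - 2\right) 130 = 56 + \left(0 \cdot 2 \left(-1\right) - 2\right) 130 = 56 + \left(0 \left(-2\right) - 2\right) 130 = 56 + \left(0 - 2\right) 130 = 56 - 260 = -204$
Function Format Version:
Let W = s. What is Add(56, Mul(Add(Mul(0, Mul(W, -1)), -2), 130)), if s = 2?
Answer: -204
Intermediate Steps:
W = 2
Add(56, Mul(Add(Mul(0, Mul(W, -1)), -2), 130)) = Add(56, Mul(Add(Mul(0, Mul(2, -1)), -2), 130)) = Add(56, Mul(Add(Mul(0, -2), -2), 130)) = Add(56, Mul(Add(0, -2), 130)) = Add(56, Mul(-2, 130)) = Add(56, -260) = -204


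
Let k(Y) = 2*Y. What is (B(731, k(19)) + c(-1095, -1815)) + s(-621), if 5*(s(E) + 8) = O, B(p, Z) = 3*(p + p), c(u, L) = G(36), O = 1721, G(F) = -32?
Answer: 23451/5 ≈ 4690.2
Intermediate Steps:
c(u, L) = -32
B(p, Z) = 6*p (B(p, Z) = 3*(2*p) = 6*p)
s(E) = 1681/5 (s(E) = -8 + (⅕)*1721 = -8 + 1721/5 = 1681/5)
(B(731, k(19)) + c(-1095, -1815)) + s(-621) = (6*731 - 32) + 1681/5 = (4386 - 32) + 1681/5 = 4354 + 1681/5 = 23451/5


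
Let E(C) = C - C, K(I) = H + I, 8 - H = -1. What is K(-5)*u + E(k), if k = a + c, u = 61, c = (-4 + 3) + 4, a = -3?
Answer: 244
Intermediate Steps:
H = 9 (H = 8 - 1*(-1) = 8 + 1 = 9)
c = 3 (c = -1 + 4 = 3)
K(I) = 9 + I
k = 0 (k = -3 + 3 = 0)
E(C) = 0
K(-5)*u + E(k) = (9 - 5)*61 + 0 = 4*61 + 0 = 244 + 0 = 244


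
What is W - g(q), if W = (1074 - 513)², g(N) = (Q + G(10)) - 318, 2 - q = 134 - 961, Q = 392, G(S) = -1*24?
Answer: 314671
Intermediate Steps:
G(S) = -24
q = 829 (q = 2 - (134 - 961) = 2 - 1*(-827) = 2 + 827 = 829)
g(N) = 50 (g(N) = (392 - 24) - 318 = 368 - 318 = 50)
W = 314721 (W = 561² = 314721)
W - g(q) = 314721 - 1*50 = 314721 - 50 = 314671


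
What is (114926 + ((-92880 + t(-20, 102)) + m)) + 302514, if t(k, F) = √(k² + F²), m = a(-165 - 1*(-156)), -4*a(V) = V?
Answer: 1298249/4 + 2*√2701 ≈ 3.2467e+5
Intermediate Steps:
a(V) = -V/4
m = 9/4 (m = -(-165 - 1*(-156))/4 = -(-165 + 156)/4 = -¼*(-9) = 9/4 ≈ 2.2500)
t(k, F) = √(F² + k²)
(114926 + ((-92880 + t(-20, 102)) + m)) + 302514 = (114926 + ((-92880 + √(102² + (-20)²)) + 9/4)) + 302514 = (114926 + ((-92880 + √(10404 + 400)) + 9/4)) + 302514 = (114926 + ((-92880 + √10804) + 9/4)) + 302514 = (114926 + ((-92880 + 2*√2701) + 9/4)) + 302514 = (114926 + (-371511/4 + 2*√2701)) + 302514 = (88193/4 + 2*√2701) + 302514 = 1298249/4 + 2*√2701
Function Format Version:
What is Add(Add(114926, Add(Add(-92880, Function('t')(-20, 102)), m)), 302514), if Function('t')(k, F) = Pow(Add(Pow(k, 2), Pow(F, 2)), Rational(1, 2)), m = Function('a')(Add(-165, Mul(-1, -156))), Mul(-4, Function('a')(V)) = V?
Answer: Add(Rational(1298249, 4), Mul(2, Pow(2701, Rational(1, 2)))) ≈ 3.2467e+5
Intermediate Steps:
Function('a')(V) = Mul(Rational(-1, 4), V)
m = Rational(9, 4) (m = Mul(Rational(-1, 4), Add(-165, Mul(-1, -156))) = Mul(Rational(-1, 4), Add(-165, 156)) = Mul(Rational(-1, 4), -9) = Rational(9, 4) ≈ 2.2500)
Function('t')(k, F) = Pow(Add(Pow(F, 2), Pow(k, 2)), Rational(1, 2))
Add(Add(114926, Add(Add(-92880, Function('t')(-20, 102)), m)), 302514) = Add(Add(114926, Add(Add(-92880, Pow(Add(Pow(102, 2), Pow(-20, 2)), Rational(1, 2))), Rational(9, 4))), 302514) = Add(Add(114926, Add(Add(-92880, Pow(Add(10404, 400), Rational(1, 2))), Rational(9, 4))), 302514) = Add(Add(114926, Add(Add(-92880, Pow(10804, Rational(1, 2))), Rational(9, 4))), 302514) = Add(Add(114926, Add(Add(-92880, Mul(2, Pow(2701, Rational(1, 2)))), Rational(9, 4))), 302514) = Add(Add(114926, Add(Rational(-371511, 4), Mul(2, Pow(2701, Rational(1, 2))))), 302514) = Add(Add(Rational(88193, 4), Mul(2, Pow(2701, Rational(1, 2)))), 302514) = Add(Rational(1298249, 4), Mul(2, Pow(2701, Rational(1, 2))))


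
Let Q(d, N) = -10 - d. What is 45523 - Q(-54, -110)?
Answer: 45479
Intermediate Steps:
45523 - Q(-54, -110) = 45523 - (-10 - 1*(-54)) = 45523 - (-10 + 54) = 45523 - 1*44 = 45523 - 44 = 45479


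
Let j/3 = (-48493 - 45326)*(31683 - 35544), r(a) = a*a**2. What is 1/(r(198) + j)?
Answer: 1/1094467869 ≈ 9.1369e-10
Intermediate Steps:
r(a) = a**3
j = 1086705477 (j = 3*((-48493 - 45326)*(31683 - 35544)) = 3*(-93819*(-3861)) = 3*362235159 = 1086705477)
1/(r(198) + j) = 1/(198**3 + 1086705477) = 1/(7762392 + 1086705477) = 1/1094467869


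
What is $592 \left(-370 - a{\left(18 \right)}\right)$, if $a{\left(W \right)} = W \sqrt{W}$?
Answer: $-219040 - 31968 \sqrt{2} \approx -2.6425 \cdot 10^{5}$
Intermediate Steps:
$a{\left(W \right)} = W^{\frac{3}{2}}$
$592 \left(-370 - a{\left(18 \right)}\right) = 592 \left(-370 - 18^{\frac{3}{2}}\right) = 592 \left(-370 - 54 \sqrt{2}\right) = -219040 - 31968 \sqrt{2}$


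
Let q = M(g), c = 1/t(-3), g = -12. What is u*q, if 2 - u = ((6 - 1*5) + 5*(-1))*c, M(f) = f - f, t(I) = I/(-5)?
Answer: 0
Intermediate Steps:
t(I) = -I/5 (t(I) = I*(-⅕) = -I/5)
c = 5/3 (c = 1/(-⅕*(-3)) = 1/(⅗) = 5/3 ≈ 1.6667)
M(f) = 0
u = 26/3 (u = 2 - ((6 - 1*5) + 5*(-1))*5/3 = 2 - ((6 - 5) - 5)*5/3 = 2 - (1 - 5)*5/3 = 2 - (-4)*5/3 = 2 - 1*(-20/3) = 2 + 20/3 = 26/3 ≈ 8.6667)
q = 0
u*q = (26/3)*0 = 0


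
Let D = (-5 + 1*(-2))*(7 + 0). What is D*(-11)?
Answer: 539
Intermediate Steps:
D = -49 (D = (-5 - 2)*7 = -7*7 = -49)
D*(-11) = -49*(-11) = 539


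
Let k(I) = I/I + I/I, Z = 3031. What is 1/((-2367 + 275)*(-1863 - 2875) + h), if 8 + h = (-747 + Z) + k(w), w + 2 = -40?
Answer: 1/9914174 ≈ 1.0087e-7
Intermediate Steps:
w = -42 (w = -2 - 40 = -42)
k(I) = 2 (k(I) = 1 + 1 = 2)
h = 2278 (h = -8 + ((-747 + 3031) + 2) = -8 + (2284 + 2) = -8 + 2286 = 2278)
1/((-2367 + 275)*(-1863 - 2875) + h) = 1/((-2367 + 275)*(-1863 - 2875) + 2278) = 1/(-2092*(-4738) + 2278) = 1/(9911896 + 2278) = 1/9914174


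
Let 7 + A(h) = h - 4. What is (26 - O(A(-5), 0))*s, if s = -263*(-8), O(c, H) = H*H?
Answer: 54704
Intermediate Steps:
A(h) = -11 + h (A(h) = -7 + (h - 4) = -7 + (-4 + h) = -11 + h)
O(c, H) = H²
s = 2104
(26 - O(A(-5), 0))*s = (26 - 1*0²)*2104 = (26 - 1*0)*2104 = (26 + 0)*2104 = 26*2104 = 54704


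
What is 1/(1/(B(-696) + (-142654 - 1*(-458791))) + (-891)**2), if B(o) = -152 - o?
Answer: 316681/251407028962 ≈ 1.2596e-6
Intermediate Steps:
1/(1/(B(-696) + (-142654 - 1*(-458791))) + (-891)**2) = 1/(1/((-152 - 1*(-696)) + (-142654 - 1*(-458791))) + (-891)**2) = 1/(1/((-152 + 696) + (-142654 + 458791)) + 793881) = 1/(1/(544 + 316137) + 793881) = 1/(1/316681 + 793881) = 1/(251407028962/316681) = 316681/251407028962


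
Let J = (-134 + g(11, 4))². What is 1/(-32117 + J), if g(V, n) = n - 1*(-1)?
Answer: -1/15476 ≈ -6.4616e-5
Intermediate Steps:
g(V, n) = 1 + n (g(V, n) = n + 1 = 1 + n)
J = 16641 (J = (-134 + (1 + 4))² = (-134 + 5)² = (-129)² = 16641)
1/(-32117 + J) = 1/(-32117 + 16641) = 1/(-15476) = -1/15476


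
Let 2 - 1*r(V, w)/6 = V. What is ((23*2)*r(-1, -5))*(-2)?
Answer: -1656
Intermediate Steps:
r(V, w) = 12 - 6*V
((23*2)*r(-1, -5))*(-2) = ((23*2)*(12 - 6*(-1)))*(-2) = (46*(12 + 6))*(-2) = (46*18)*(-2) = 828*(-2) = -1656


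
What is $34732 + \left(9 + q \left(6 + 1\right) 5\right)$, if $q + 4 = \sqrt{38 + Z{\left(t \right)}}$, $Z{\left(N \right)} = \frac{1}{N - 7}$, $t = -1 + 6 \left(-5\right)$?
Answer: $34601 + \frac{35 \sqrt{54834}}{38} \approx 34817.0$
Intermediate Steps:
$t = -31$ ($t = -1 - 30 = -31$)
$Z{\left(N \right)} = \frac{1}{-7 + N}$
$q = -4 + \frac{\sqrt{54834}}{38}$ ($q = -4 + \sqrt{38 + \frac{1}{-7 - 31}} = -4 + \sqrt{38 + \frac{1}{-38}} = -4 + \sqrt{38 - \frac{1}{38}} = -4 + \sqrt{\frac{1443}{38}} = -4 + \frac{\sqrt{54834}}{38} \approx 2.1623$)
$34732 + \left(9 + q \left(6 + 1\right) 5\right) = 34732 + \left(9 + \left(-4 + \frac{\sqrt{54834}}{38}\right) \left(6 + 1\right) 5\right) = 34732 + \left(9 + \left(-4 + \frac{\sqrt{54834}}{38}\right) 7 \cdot 5\right) = 34732 + \left(9 + \left(-4 + \frac{\sqrt{54834}}{38}\right) 35\right) = 34732 - \left(131 - \frac{35 \sqrt{54834}}{38}\right) = 34601 + \frac{35 \sqrt{54834}}{38}$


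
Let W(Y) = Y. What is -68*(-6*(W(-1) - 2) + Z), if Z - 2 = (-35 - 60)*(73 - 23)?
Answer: 321640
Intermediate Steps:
Z = -4748 (Z = 2 + (-35 - 60)*(73 - 23) = 2 - 95*50 = 2 - 4750 = -4748)
-68*(-6*(W(-1) - 2) + Z) = -68*(-6*(-1 - 2) - 4748) = -68*(-6*(-3) - 4748) = -68*(18 - 4748) = -68*(-4730) = 321640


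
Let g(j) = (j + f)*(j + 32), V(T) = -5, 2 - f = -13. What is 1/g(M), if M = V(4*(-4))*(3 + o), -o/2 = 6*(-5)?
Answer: 1/84900 ≈ 1.1779e-5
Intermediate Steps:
f = 15 (f = 2 - 1*(-13) = 2 + 13 = 15)
o = 60 (o = -12*(-5) = -2*(-30) = 60)
M = -315 (M = -5*(3 + 60) = -5*63 = -315)
g(j) = (15 + j)*(32 + j) (g(j) = (j + 15)*(j + 32) = (15 + j)*(32 + j))
1/g(M) = 1/(480 + (-315)² + 47*(-315)) = 1/(480 + 99225 - 14805) = 1/84900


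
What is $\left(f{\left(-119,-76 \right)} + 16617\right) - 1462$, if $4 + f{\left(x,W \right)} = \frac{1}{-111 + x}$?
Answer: $\frac{3484729}{230} \approx 15151.0$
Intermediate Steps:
$f{\left(x,W \right)} = -4 + \frac{1}{-111 + x}$
$\left(f{\left(-119,-76 \right)} + 16617\right) - 1462 = \left(\frac{445 - -476}{-111 - 119} + 16617\right) - 1462 = \left(\frac{445 + 476}{-230} + 16617\right) - 1462 = \left(\left(- \frac{1}{230}\right) 921 + 16617\right) - 1462 = \left(- \frac{921}{230} + 16617\right) - 1462 = \frac{3820989}{230} - 1462 = \frac{3484729}{230}$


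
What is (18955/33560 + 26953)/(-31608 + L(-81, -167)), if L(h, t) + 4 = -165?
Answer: -180912327/213287224 ≈ -0.84821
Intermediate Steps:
L(h, t) = -169 (L(h, t) = -4 - 165 = -169)
(18955/33560 + 26953)/(-31608 + L(-81, -167)) = (18955/33560 + 26953)/(-31608 - 169) = (18955*(1/33560) + 26953)/(-31777) = (3791/6712 + 26953)*(-1/31777) = (180912327/6712)*(-1/31777) = -180912327/213287224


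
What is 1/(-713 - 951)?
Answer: -1/1664 ≈ -0.00060096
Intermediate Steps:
1/(-713 - 951) = 1/(-1664) = -1/1664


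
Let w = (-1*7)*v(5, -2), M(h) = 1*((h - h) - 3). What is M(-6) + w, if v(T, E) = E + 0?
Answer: 11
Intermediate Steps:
M(h) = -3 (M(h) = 1*(0 - 3) = 1*(-3) = -3)
v(T, E) = E
w = 14 (w = -1*7*(-2) = -7*(-2) = 14)
M(-6) + w = -3 + 14 = 11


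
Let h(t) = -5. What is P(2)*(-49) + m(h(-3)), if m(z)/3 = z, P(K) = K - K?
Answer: -15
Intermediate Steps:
P(K) = 0
m(z) = 3*z
P(2)*(-49) + m(h(-3)) = 0*(-49) + 3*(-5) = 0 - 15 = -15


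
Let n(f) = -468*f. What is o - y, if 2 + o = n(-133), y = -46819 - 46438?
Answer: 155499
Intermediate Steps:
y = -93257
o = 62242 (o = -2 - 468*(-133) = -2 + 62244 = 62242)
o - y = 62242 - 1*(-93257) = 62242 + 93257 = 155499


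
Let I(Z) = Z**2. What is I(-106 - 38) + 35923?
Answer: 56659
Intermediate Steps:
I(-106 - 38) + 35923 = (-106 - 38)**2 + 35923 = (-144)**2 + 35923 = 20736 + 35923 = 56659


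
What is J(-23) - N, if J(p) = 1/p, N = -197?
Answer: 4530/23 ≈ 196.96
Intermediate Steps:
J(-23) - N = 1/(-23) - 1*(-197) = -1/23 + 197 = 4530/23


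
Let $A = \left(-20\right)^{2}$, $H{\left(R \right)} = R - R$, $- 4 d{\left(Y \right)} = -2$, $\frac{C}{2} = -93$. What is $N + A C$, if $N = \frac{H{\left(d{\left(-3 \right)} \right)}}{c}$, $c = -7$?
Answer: $-74400$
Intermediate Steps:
$C = -186$ ($C = 2 \left(-93\right) = -186$)
$d{\left(Y \right)} = \frac{1}{2}$ ($d{\left(Y \right)} = \left(- \frac{1}{4}\right) \left(-2\right) = \frac{1}{2}$)
$H{\left(R \right)} = 0$
$A = 400$
$N = 0$ ($N = \frac{0}{-7} = 0 \left(- \frac{1}{7}\right) = 0$)
$N + A C = 0 + 400 \left(-186\right) = 0 - 74400 = -74400$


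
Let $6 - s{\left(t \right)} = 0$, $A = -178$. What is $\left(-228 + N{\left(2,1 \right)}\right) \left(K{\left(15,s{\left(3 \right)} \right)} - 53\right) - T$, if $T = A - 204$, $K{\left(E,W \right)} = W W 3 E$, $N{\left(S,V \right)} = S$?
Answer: $-353760$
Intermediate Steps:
$s{\left(t \right)} = 6$ ($s{\left(t \right)} = 6 - 0 = 6 + 0 = 6$)
$K{\left(E,W \right)} = 3 E W^{2}$ ($K{\left(E,W \right)} = W 3 W E = W 3 E W = 3 E W^{2}$)
$T = -382$ ($T = -178 - 204 = -382$)
$\left(-228 + N{\left(2,1 \right)}\right) \left(K{\left(15,s{\left(3 \right)} \right)} - 53\right) - T = \left(-228 + 2\right) \left(3 \cdot 15 \cdot 6^{2} - 53\right) - -382 = - 226 \left(3 \cdot 15 \cdot 36 - 53\right) + 382 = - 226 \left(1620 - 53\right) + 382 = \left(-226\right) 1567 + 382 = -354142 + 382 = -353760$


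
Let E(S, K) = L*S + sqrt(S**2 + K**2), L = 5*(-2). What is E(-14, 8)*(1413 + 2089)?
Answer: 490280 + 7004*sqrt(65) ≈ 5.4675e+5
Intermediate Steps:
L = -10
E(S, K) = sqrt(K**2 + S**2) - 10*S (E(S, K) = -10*S + sqrt(S**2 + K**2) = -10*S + sqrt(K**2 + S**2) = sqrt(K**2 + S**2) - 10*S)
E(-14, 8)*(1413 + 2089) = (sqrt(8**2 + (-14)**2) - 10*(-14))*(1413 + 2089) = (sqrt(64 + 196) + 140)*3502 = (sqrt(260) + 140)*3502 = (2*sqrt(65) + 140)*3502 = (140 + 2*sqrt(65))*3502 = 490280 + 7004*sqrt(65)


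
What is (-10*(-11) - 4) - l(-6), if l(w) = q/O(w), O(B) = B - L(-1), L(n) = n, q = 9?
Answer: 539/5 ≈ 107.80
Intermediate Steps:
O(B) = 1 + B (O(B) = B - 1*(-1) = B + 1 = 1 + B)
l(w) = 9/(1 + w)
(-10*(-11) - 4) - l(-6) = (-10*(-11) - 4) - 9/(1 - 6) = (110 - 4) - 9/(-5) = 106 - 9*(-1)/5 = 106 - 1*(-9/5) = 106 + 9/5 = 539/5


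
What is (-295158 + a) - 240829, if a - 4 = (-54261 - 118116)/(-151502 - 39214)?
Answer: -34073453817/63572 ≈ -5.3598e+5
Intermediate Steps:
a = 311747/63572 (a = 4 + (-54261 - 118116)/(-151502 - 39214) = 4 - 172377/(-190716) = 4 - 172377*(-1/190716) = 4 + 57459/63572 = 311747/63572 ≈ 4.9038)
(-295158 + a) - 240829 = (-295158 + 311747/63572) - 240829 = -18763472629/63572 - 240829 = -34073453817/63572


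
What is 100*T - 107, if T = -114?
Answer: -11507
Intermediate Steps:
100*T - 107 = 100*(-114) - 107 = -11400 - 107 = -11507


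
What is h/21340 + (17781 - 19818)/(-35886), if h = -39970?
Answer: -11590782/6381727 ≈ -1.8162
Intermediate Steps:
h/21340 + (17781 - 19818)/(-35886) = -39970/21340 + (17781 - 19818)/(-35886) = -39970*1/21340 - 2037*(-1/35886) = -3997/2134 + 679/11962 = -11590782/6381727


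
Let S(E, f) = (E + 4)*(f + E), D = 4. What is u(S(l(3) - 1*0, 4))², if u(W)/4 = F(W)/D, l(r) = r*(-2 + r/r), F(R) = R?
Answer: 1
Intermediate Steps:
l(r) = -r (l(r) = r*(-2 + 1) = r*(-1) = -r)
S(E, f) = (4 + E)*(E + f)
u(W) = W (u(W) = 4*(W/4) = W)
u(S(l(3) - 1*0, 4))² = ((-1*3 - 1*0)² + 4*(-1*3 - 1*0) + 4*4 + (-1*3 - 1*0)*4)² = ((-3 + 0)² + 4*(-3 + 0) + 16 + (-3 + 0)*4)² = ((-3)² + 4*(-3) + 16 - 3*4)² = (9 - 12 + 16 - 12)² = 1² = 1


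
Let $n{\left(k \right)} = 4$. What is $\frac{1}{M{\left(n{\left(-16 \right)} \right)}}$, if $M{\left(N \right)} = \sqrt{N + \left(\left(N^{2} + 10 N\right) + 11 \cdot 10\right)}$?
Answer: $\frac{\sqrt{170}}{170} \approx 0.076697$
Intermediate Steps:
$M{\left(N \right)} = \sqrt{110 + N^{2} + 11 N}$ ($M{\left(N \right)} = \sqrt{N + \left(\left(N^{2} + 10 N\right) + 110\right)} = \sqrt{N + \left(110 + N^{2} + 10 N\right)} = \sqrt{110 + N^{2} + 11 N}$)
$\frac{1}{M{\left(n{\left(-16 \right)} \right)}} = \frac{1}{\sqrt{110 + 4^{2} + 11 \cdot 4}} = \frac{1}{\sqrt{110 + 16 + 44}} = \frac{1}{\sqrt{170}} = \frac{\sqrt{170}}{170}$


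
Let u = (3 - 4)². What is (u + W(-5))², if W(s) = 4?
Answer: 25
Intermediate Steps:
u = 1 (u = (-1)² = 1)
(u + W(-5))² = (1 + 4)² = 5² = 25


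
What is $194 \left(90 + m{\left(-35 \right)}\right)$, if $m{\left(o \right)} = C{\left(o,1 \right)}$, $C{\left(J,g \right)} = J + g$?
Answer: $10864$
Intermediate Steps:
$m{\left(o \right)} = 1 + o$ ($m{\left(o \right)} = o + 1 = 1 + o$)
$194 \left(90 + m{\left(-35 \right)}\right) = 194 \left(90 + \left(1 - 35\right)\right) = 194 \left(90 - 34\right) = 194 \cdot 56 = 10864$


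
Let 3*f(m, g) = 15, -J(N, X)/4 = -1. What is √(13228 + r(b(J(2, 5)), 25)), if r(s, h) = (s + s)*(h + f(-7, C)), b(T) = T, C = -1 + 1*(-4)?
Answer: 2*√3367 ≈ 116.05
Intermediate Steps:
J(N, X) = 4 (J(N, X) = -4*(-1) = 4)
C = -5 (C = -1 - 4 = -5)
f(m, g) = 5 (f(m, g) = (⅓)*15 = 5)
r(s, h) = 2*s*(5 + h) (r(s, h) = (s + s)*(h + 5) = (2*s)*(5 + h) = 2*s*(5 + h))
√(13228 + r(b(J(2, 5)), 25)) = √(13228 + 2*4*(5 + 25)) = √(13228 + 2*4*30) = √(13228 + 240) = √13468 = 2*√3367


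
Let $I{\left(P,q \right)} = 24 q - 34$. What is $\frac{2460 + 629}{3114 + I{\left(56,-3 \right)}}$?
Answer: $\frac{3089}{3008} \approx 1.0269$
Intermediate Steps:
$I{\left(P,q \right)} = -34 + 24 q$
$\frac{2460 + 629}{3114 + I{\left(56,-3 \right)}} = \frac{2460 + 629}{3114 + \left(-34 + 24 \left(-3\right)\right)} = \frac{3089}{3114 - 106} = \frac{3089}{3008}$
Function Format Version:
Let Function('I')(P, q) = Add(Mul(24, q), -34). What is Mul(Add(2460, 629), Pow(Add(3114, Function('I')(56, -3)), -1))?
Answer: Rational(3089, 3008) ≈ 1.0269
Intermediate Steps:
Function('I')(P, q) = Add(-34, Mul(24, q))
Mul(Add(2460, 629), Pow(Add(3114, Function('I')(56, -3)), -1)) = Mul(Add(2460, 629), Pow(Add(3114, Add(-34, Mul(24, -3))), -1)) = Mul(3089, Pow(Add(3114, Add(-34, -72)), -1)) = Mul(3089, Pow(Add(3114, -106), -1)) = Mul(3089, Pow(3008, -1)) = Mul(3089, Rational(1, 3008)) = Rational(3089, 3008)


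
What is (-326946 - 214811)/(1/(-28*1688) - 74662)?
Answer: 25605602848/3528824769 ≈ 7.2561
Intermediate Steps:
(-326946 - 214811)/(1/(-28*1688) - 74662) = -541757/(1/(-47264) - 74662) = -541757/(-1/47264 - 74662) = -541757/(-3528824769/47264) = -541757*(-47264/3528824769) = 25605602848/3528824769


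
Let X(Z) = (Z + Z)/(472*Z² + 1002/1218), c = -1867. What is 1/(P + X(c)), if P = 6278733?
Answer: 333984777391/2097001243301767601 ≈ 1.5927e-7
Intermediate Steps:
X(Z) = 2*Z/(167/203 + 472*Z²) (X(Z) = (2*Z)/(472*Z² + 1002*(1/1218)) = (2*Z)/(472*Z² + 167/203) = (2*Z)/(167/203 + 472*Z²) = 2*Z/(167/203 + 472*Z²))
1/(P + X(c)) = 1/(6278733 + 406*(-1867)/(167 + 95816*(-1867)²)) = 1/(6278733 + 406*(-1867)/(167 + 95816*3485689)) = 1/(6278733 + 406*(-1867)/(167 + 333984777224)) = 1/(6278733 + 406*(-1867)/333984777391) = 1/(6278733 + 406*(-1867)*(1/333984777391)) = 1/(6278733 - 758002/333984777391) = 1/(2097001243301767601/333984777391) = 333984777391/2097001243301767601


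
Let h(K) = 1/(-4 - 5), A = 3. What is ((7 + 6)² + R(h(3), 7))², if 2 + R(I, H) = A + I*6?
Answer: 258064/9 ≈ 28674.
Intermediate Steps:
h(K) = -⅑ (h(K) = 1/(-9) = -⅑)
R(I, H) = 1 + 6*I (R(I, H) = -2 + (3 + I*6) = -2 + (3 + 6*I) = 1 + 6*I)
((7 + 6)² + R(h(3), 7))² = ((7 + 6)² + (1 + 6*(-⅑)))² = (13² + (1 - ⅔))² = (169 + ⅓)² = (508/3)² = 258064/9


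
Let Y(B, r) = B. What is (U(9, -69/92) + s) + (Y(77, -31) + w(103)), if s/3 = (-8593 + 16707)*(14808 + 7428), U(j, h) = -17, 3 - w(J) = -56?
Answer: 541268831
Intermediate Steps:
w(J) = 59 (w(J) = 3 - 1*(-56) = 3 + 56 = 59)
s = 541268712 (s = 3*((-8593 + 16707)*(14808 + 7428)) = 3*(8114*22236) = 3*180422904 = 541268712)
(U(9, -69/92) + s) + (Y(77, -31) + w(103)) = (-17 + 541268712) + (77 + 59) = 541268695 + 136 = 541268831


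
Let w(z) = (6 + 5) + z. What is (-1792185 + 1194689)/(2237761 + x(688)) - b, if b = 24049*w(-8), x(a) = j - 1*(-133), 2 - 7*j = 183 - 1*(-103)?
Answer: -565092530825/7832487 ≈ -72147.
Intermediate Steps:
w(z) = 11 + z
j = -284/7 (j = 2/7 - (183 - 1*(-103))/7 = 2/7 - (183 + 103)/7 = 2/7 - 1/7*286 = 2/7 - 286/7 = -284/7 ≈ -40.571)
x(a) = 647/7 (x(a) = -284/7 - 1*(-133) = -284/7 + 133 = 647/7)
b = 72147 (b = 24049*(11 - 8) = 24049*3 = 72147)
(-1792185 + 1194689)/(2237761 + x(688)) - b = (-1792185 + 1194689)/(2237761 + 647/7) - 1*72147 = -597496/15664974/7 - 72147 = -597496*7/15664974 - 72147 = -2091236/7832487 - 72147 = -565092530825/7832487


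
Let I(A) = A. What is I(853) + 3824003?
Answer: 3824856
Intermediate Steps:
I(853) + 3824003 = 853 + 3824003 = 3824856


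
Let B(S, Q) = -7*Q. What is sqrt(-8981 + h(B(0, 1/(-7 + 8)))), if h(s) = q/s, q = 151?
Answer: 9*I*sqrt(5446)/7 ≈ 94.882*I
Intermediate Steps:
h(s) = 151/s
sqrt(-8981 + h(B(0, 1/(-7 + 8)))) = sqrt(-8981 + 151/((-7/(-7 + 8)))) = sqrt(-8981 + 151/((-7/1))) = sqrt(-8981 + 151/((-7*1))) = sqrt(-8981 + 151/(-7)) = sqrt(-8981 + 151*(-1/7)) = sqrt(-8981 - 151/7) = sqrt(-63018/7) = 9*I*sqrt(5446)/7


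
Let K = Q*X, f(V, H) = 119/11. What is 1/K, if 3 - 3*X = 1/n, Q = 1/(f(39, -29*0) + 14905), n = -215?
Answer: 52913865/3553 ≈ 14893.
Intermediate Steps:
f(V, H) = 119/11 (f(V, H) = 119*(1/11) = 119/11)
Q = 11/164074 (Q = 1/(119/11 + 14905) = 1/(164074/11) = 11/164074 ≈ 6.7043e-5)
X = 646/645 (X = 1 - ⅓/(-215) = 1 - ⅓*(-1/215) = 1 + 1/645 = 646/645 ≈ 1.0016)
K = 3553/52913865 (K = (11/164074)*(646/645) = 3553/52913865 ≈ 6.7147e-5)
1/K = 1/(3553/52913865) = 52913865/3553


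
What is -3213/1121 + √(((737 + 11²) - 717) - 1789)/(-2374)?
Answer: -3213/1121 - 2*I*√103/1187 ≈ -2.8662 - 0.0171*I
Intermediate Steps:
-3213/1121 + √(((737 + 11²) - 717) - 1789)/(-2374) = -3213*1/1121 + √(((737 + 121) - 717) - 1789)*(-1/2374) = -3213/1121 + √((858 - 717) - 1789)*(-1/2374) = -3213/1121 + √(141 - 1789)*(-1/2374) = -3213/1121 + √(-1648)*(-1/2374) = -3213/1121 + (4*I*√103)*(-1/2374) = -3213/1121 - 2*I*√103/1187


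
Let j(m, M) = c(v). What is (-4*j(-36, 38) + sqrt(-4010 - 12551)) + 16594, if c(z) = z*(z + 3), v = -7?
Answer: 16482 + I*sqrt(16561) ≈ 16482.0 + 128.69*I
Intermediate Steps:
c(z) = z*(3 + z)
j(m, M) = 28 (j(m, M) = -7*(3 - 7) = -7*(-4) = 28)
(-4*j(-36, 38) + sqrt(-4010 - 12551)) + 16594 = (-4*28 + sqrt(-4010 - 12551)) + 16594 = (-112 + sqrt(-16561)) + 16594 = (-112 + I*sqrt(16561)) + 16594 = 16482 + I*sqrt(16561)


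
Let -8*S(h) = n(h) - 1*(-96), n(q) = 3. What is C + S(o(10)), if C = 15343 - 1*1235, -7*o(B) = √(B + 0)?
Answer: 112765/8 ≈ 14096.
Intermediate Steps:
o(B) = -√B/7 (o(B) = -√(B + 0)/7 = -√B/7)
S(h) = -99/8 (S(h) = -(3 - 1*(-96))/8 = -(3 + 96)/8 = -⅛*99 = -99/8)
C = 14108 (C = 15343 - 1235 = 14108)
C + S(o(10)) = 14108 - 99/8 = 112765/8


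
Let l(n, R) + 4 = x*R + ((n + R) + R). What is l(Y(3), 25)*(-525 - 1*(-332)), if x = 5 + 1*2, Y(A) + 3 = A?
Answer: -42653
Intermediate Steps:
Y(A) = -3 + A
x = 7 (x = 5 + 2 = 7)
l(n, R) = -4 + n + 9*R (l(n, R) = -4 + (7*R + ((n + R) + R)) = -4 + (7*R + ((R + n) + R)) = -4 + (7*R + (n + 2*R)) = -4 + (n + 9*R) = -4 + n + 9*R)
l(Y(3), 25)*(-525 - 1*(-332)) = (-4 + (-3 + 3) + 9*25)*(-525 - 1*(-332)) = (-4 + 0 + 225)*(-525 + 332) = 221*(-193) = -42653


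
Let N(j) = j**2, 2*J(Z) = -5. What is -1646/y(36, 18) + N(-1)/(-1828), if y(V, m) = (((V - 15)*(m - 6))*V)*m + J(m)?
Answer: -6344363/597001036 ≈ -0.010627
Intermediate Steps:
J(Z) = -5/2 (J(Z) = (1/2)*(-5) = -5/2)
y(V, m) = -5/2 + V*m*(-15 + V)*(-6 + m) (y(V, m) = (((V - 15)*(m - 6))*V)*m - 5/2 = (((-15 + V)*(-6 + m))*V)*m - 5/2 = (V*(-15 + V)*(-6 + m))*m - 5/2 = V*m*(-15 + V)*(-6 + m) - 5/2 = -5/2 + V*m*(-15 + V)*(-6 + m))
-1646/y(36, 18) + N(-1)/(-1828) = -1646/(-5/2 + 36**2*18**2 - 15*36*18**2 - 6*18*36**2 + 90*36*18) + (-1)**2/(-1828) = -1646/(-5/2 + 1296*324 - 15*36*324 - 6*18*1296 + 58320) + 1*(-1/1828) = -1646/(-5/2 + 419904 - 174960 - 139968 + 58320) - 1/1828 = -1646/326587/2 - 1/1828 = -1646*2/326587 - 1/1828 = -3292/326587 - 1/1828 = -6344363/597001036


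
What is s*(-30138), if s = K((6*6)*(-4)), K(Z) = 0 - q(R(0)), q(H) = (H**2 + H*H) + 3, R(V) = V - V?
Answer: 90414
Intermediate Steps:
R(V) = 0
q(H) = 3 + 2*H**2 (q(H) = (H**2 + H**2) + 3 = 2*H**2 + 3 = 3 + 2*H**2)
K(Z) = -3 (K(Z) = 0 - (3 + 2*0**2) = 0 - (3 + 2*0) = 0 - (3 + 0) = 0 - 1*3 = 0 - 3 = -3)
s = -3
s*(-30138) = -3*(-30138) = 90414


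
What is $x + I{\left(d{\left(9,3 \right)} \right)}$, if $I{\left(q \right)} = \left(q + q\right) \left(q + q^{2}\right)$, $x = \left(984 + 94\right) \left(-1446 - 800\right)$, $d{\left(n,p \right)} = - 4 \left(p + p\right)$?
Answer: $-2447684$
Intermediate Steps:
$d{\left(n,p \right)} = - 8 p$ ($d{\left(n,p \right)} = - 4 \cdot 2 p = - 8 p$)
$x = -2421188$ ($x = 1078 \left(-2246\right) = -2421188$)
$I{\left(q \right)} = 2 q \left(q + q^{2}\right)$
$x + I{\left(d{\left(9,3 \right)} \right)} = -2421188 + 2 \left(\left(-8\right) 3\right)^{2} \left(1 - 24\right) = -2421188 + 2 \left(-24\right)^{2} \left(1 - 24\right) = -2421188 + 2 \cdot 576 \left(-23\right) = -2421188 - 26496 = -2447684$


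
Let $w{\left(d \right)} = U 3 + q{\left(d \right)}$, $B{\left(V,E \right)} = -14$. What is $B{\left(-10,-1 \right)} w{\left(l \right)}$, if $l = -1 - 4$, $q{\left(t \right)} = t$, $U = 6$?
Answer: $-182$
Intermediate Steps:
$l = -5$ ($l = -1 - 4 = -5$)
$w{\left(d \right)} = 18 + d$ ($w{\left(d \right)} = 6 \cdot 3 + d = 18 + d$)
$B{\left(-10,-1 \right)} w{\left(l \right)} = - 14 \left(18 - 5\right) = \left(-14\right) 13 = -182$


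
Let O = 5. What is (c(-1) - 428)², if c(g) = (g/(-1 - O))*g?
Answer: 6599761/36 ≈ 1.8333e+5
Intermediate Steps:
c(g) = -g²/6 (c(g) = (g/(-1 - 1*5))*g = (g/(-1 - 5))*g = (g/(-6))*g = (g*(-⅙))*g = (-g/6)*g = -g²/6)
(c(-1) - 428)² = (-⅙*(-1)² - 428)² = (-⅙*1 - 428)² = (-⅙ - 428)² = (-2569/6)² = 6599761/36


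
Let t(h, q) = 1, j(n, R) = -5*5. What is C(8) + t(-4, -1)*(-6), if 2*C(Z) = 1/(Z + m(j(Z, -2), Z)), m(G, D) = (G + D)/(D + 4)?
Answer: -468/79 ≈ -5.9240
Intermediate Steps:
j(n, R) = -25
m(G, D) = (D + G)/(4 + D)
C(Z) = 1/(2*(Z + (-25 + Z)/(4 + Z))) (C(Z) = 1/(2*(Z + (Z - 25)/(4 + Z))) = 1/(2*(Z + (-25 + Z)/(4 + Z))))
C(8) + t(-4, -1)*(-6) = (4 + 8)/(2*(-25 + 8² + 5*8)) + 1*(-6) = (½)*12/(-25 + 64 + 40) - 6 = (½)*12/79 - 6 = (½)*(1/79)*12 - 6 = 6/79 - 6 = -468/79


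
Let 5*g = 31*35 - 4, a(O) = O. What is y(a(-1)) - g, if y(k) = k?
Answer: -1086/5 ≈ -217.20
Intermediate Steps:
g = 1081/5 (g = (31*35 - 4)/5 = (1085 - 4)/5 = (1/5)*1081 = 1081/5 ≈ 216.20)
y(a(-1)) - g = -1 - 1*1081/5 = -1 - 1081/5 = -1086/5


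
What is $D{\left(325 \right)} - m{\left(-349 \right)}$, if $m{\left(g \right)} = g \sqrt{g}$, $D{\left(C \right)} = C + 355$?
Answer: $680 + 349 i \sqrt{349} \approx 680.0 + 6519.9 i$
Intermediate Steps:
$D{\left(C \right)} = 355 + C$
$m{\left(g \right)} = g^{\frac{3}{2}}$
$D{\left(325 \right)} - m{\left(-349 \right)} = \left(355 + 325\right) - \left(-349\right)^{\frac{3}{2}} = 680 - - 349 i \sqrt{349} = 680 + 349 i \sqrt{349}$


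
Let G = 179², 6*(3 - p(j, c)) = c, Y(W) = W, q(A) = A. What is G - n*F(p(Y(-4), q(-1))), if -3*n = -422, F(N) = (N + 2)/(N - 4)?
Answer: 493697/15 ≈ 32913.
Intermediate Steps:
p(j, c) = 3 - c/6
F(N) = (2 + N)/(-4 + N)
n = 422/3 (n = -⅓*(-422) = 422/3 ≈ 140.67)
G = 32041
G - n*F(p(Y(-4), q(-1))) = 32041 - 422*(2 + (3 - ⅙*(-1)))/(-4 + (3 - ⅙*(-1)))/3 = 32041 - 422*(2 + (3 + ⅙))/(-4 + (3 + ⅙))/3 = 32041 - 422*(2 + 19/6)/(-4 + 19/6)/3 = 32041 - 422*(31/6)/(-⅚)/3 = 32041 - 422*(-6/5*31/6)/3 = 32041 - 422*(-31)/(3*5) = 32041 - 1*(-13082/15) = 32041 + 13082/15 = 493697/15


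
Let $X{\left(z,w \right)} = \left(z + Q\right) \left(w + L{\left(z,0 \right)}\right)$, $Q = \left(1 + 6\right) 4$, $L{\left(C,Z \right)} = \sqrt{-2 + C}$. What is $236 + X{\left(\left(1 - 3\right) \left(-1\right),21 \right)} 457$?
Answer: $288146$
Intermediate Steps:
$Q = 28$ ($Q = 7 \cdot 4 = 28$)
$X{\left(z,w \right)} = \left(28 + z\right) \left(w + \sqrt{-2 + z}\right)$ ($X{\left(z,w \right)} = \left(z + 28\right) \left(w + \sqrt{-2 + z}\right) = \left(28 + z\right) \left(w + \sqrt{-2 + z}\right)$)
$236 + X{\left(\left(1 - 3\right) \left(-1\right),21 \right)} 457 = 236 + \left(28 \cdot 21 + 28 \sqrt{-2 + \left(1 - 3\right) \left(-1\right)} + 21 \left(1 - 3\right) \left(-1\right) + \left(1 - 3\right) \left(-1\right) \sqrt{-2 + \left(1 - 3\right) \left(-1\right)}\right) 457 = 236 + \left(588 + 28 \sqrt{-2 - -2} + 21 \left(\left(-2\right) \left(-1\right)\right) + \left(-2\right) \left(-1\right) \sqrt{-2 - -2}\right) 457 = 236 + \left(588 + 28 \sqrt{-2 + 2} + 21 \cdot 2 + 2 \sqrt{-2 + 2}\right) 457 = 236 + \left(588 + 28 \sqrt{0} + 42 + 2 \sqrt{0}\right) 457 = 236 + \left(588 + 28 \cdot 0 + 42 + 2 \cdot 0\right) 457 = 236 + \left(588 + 0 + 42 + 0\right) 457 = 236 + 630 \cdot 457 = 236 + 287910 = 288146$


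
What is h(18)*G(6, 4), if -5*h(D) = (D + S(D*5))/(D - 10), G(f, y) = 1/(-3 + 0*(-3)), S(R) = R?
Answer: 9/10 ≈ 0.90000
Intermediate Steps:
G(f, y) = -⅓ (G(f, y) = 1/(-3 + 0) = 1/(-3) = -⅓)
h(D) = -6*D/(5*(-10 + D)) (h(D) = -(D + D*5)/(5*(D - 10)) = -(D + 5*D)/(5*(-10 + D)) = -6*D/(5*(-10 + D)))
h(18)*G(6, 4) = -6*18/(-50 + 5*18)*(-⅓) = -6*18/(-50 + 90)*(-⅓) = -6*18/40*(-⅓) = -6*18*1/40*(-⅓) = -27/10*(-⅓) = 9/10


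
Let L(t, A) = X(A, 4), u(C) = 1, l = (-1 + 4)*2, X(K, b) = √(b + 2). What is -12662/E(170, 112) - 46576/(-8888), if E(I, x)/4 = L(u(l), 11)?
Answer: 5822/1111 - 6331*√6/12 ≈ -1287.1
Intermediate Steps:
X(K, b) = √(2 + b)
l = 6 (l = 3*2 = 6)
L(t, A) = √6 (L(t, A) = √(2 + 4) = √6)
E(I, x) = 4*√6
-12662/E(170, 112) - 46576/(-8888) = -12662*√6/24 - 46576/(-8888) = -6331*√6/12 - 46576*(-1/8888) = -6331*√6/12 + 5822/1111 = 5822/1111 - 6331*√6/12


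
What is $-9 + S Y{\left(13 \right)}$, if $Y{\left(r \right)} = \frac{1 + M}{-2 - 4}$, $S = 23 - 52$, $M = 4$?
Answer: $\frac{91}{6} \approx 15.167$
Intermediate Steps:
$S = -29$ ($S = 23 - 52 = -29$)
$Y{\left(r \right)} = - \frac{5}{6}$ ($Y{\left(r \right)} = \frac{1 + 4}{-2 - 4} = \frac{5}{-6} = 5 \left(- \frac{1}{6}\right) = - \frac{5}{6}$)
$-9 + S Y{\left(13 \right)} = -9 - - \frac{145}{6} = -9 + \frac{145}{6} = \frac{91}{6}$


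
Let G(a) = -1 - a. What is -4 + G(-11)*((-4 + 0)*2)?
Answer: -84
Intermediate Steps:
-4 + G(-11)*((-4 + 0)*2) = -4 + (-1 - 1*(-11))*((-4 + 0)*2) = -4 + (-1 + 11)*(-4*2) = -4 + 10*(-8) = -4 - 80 = -84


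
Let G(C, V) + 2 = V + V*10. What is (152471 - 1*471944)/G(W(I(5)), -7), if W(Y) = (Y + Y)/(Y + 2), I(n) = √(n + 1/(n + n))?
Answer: 319473/79 ≈ 4044.0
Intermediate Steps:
I(n) = √(n + 1/(2*n))
W(Y) = 2*Y/(2 + Y) (W(Y) = (2*Y)/(2 + Y) = 2*Y/(2 + Y))
G(C, V) = -2 + 11*V (G(C, V) = -2 + (V + V*10) = -2 + (V + 10*V) = -2 + 11*V)
(152471 - 1*471944)/G(W(I(5)), -7) = (152471 - 1*471944)/(-2 + 11*(-7)) = (152471 - 471944)/(-2 - 77) = -319473/(-79) = -319473*(-1/79) = 319473/79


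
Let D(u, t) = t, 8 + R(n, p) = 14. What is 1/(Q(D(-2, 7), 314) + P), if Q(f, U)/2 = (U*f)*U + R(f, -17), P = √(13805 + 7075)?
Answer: 345089/476345666464 - 3*√145/476345666464 ≈ 7.2438e-7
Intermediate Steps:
R(n, p) = 6 (R(n, p) = -8 + 14 = 6)
P = 12*√145 (P = √20880 = 12*√145 ≈ 144.50)
Q(f, U) = 12 + 2*f*U² (Q(f, U) = 2*((U*f)*U + 6) = 2*(f*U² + 6) = 2*(6 + f*U²) = 12 + 2*f*U²)
1/(Q(D(-2, 7), 314) + P) = 1/((12 + 2*7*314²) + 12*√145) = 1/((12 + 2*7*98596) + 12*√145) = 1/((12 + 1380344) + 12*√145) = 1/(1380356 + 12*√145)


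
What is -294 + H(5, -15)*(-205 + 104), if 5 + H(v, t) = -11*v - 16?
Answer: 7382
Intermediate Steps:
H(v, t) = -21 - 11*v (H(v, t) = -5 + (-11*v - 16) = -5 + (-16 - 11*v) = -21 - 11*v)
-294 + H(5, -15)*(-205 + 104) = -294 + (-21 - 11*5)*(-205 + 104) = -294 + (-21 - 55)*(-101) = -294 - 76*(-101) = -294 + 7676 = 7382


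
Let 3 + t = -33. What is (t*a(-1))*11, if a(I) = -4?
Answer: 1584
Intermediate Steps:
t = -36 (t = -3 - 33 = -36)
(t*a(-1))*11 = -36*(-4)*11 = 144*11 = 1584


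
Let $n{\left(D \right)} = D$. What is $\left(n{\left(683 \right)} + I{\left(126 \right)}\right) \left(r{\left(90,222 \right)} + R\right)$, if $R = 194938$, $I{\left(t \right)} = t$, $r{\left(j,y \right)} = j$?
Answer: $157777652$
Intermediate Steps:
$\left(n{\left(683 \right)} + I{\left(126 \right)}\right) \left(r{\left(90,222 \right)} + R\right) = \left(683 + 126\right) \left(90 + 194938\right) = 809 \cdot 195028 = 157777652$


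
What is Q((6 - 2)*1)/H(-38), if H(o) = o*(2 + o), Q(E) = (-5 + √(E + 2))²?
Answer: (5 - √6)²/1368 ≈ 0.0047552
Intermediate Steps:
Q(E) = (-5 + √(2 + E))²
Q((6 - 2)*1)/H(-38) = (-5 + √(2 + (6 - 2)*1))²/((-38*(2 - 38))) = (-5 + √(2 + 4*1))²/((-38*(-36))) = (-5 + √(2 + 4))²/1368 = (-5 + √6)²*(1/1368) = (-5 + √6)²/1368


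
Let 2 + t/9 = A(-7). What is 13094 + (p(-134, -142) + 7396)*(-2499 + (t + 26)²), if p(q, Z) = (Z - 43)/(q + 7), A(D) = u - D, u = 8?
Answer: 16865275088/127 ≈ 1.3280e+8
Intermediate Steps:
A(D) = 8 - D
t = 117 (t = -18 + 9*(8 - 1*(-7)) = -18 + 9*(8 + 7) = -18 + 9*15 = -18 + 135 = 117)
p(q, Z) = (-43 + Z)/(7 + q)
13094 + (p(-134, -142) + 7396)*(-2499 + (t + 26)²) = 13094 + ((-43 - 142)/(7 - 134) + 7396)*(-2499 + (117 + 26)²) = 13094 + (-185/(-127) + 7396)*(-2499 + 143²) = 13094 + (-1/127*(-185) + 7396)*(-2499 + 20449) = 13094 + (185/127 + 7396)*17950 = 13094 + (939477/127)*17950 = 13094 + 16863612150/127 = 16865275088/127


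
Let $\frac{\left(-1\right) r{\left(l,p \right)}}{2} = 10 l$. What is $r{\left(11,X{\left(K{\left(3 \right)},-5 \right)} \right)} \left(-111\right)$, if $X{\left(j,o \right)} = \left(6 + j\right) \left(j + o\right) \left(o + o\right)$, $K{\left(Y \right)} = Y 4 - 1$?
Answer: $24420$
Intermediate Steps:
$K{\left(Y \right)} = -1 + 4 Y$ ($K{\left(Y \right)} = 4 Y - 1 = -1 + 4 Y$)
$X{\left(j,o \right)} = 2 o \left(6 + j\right) \left(j + o\right)$ ($X{\left(j,o \right)} = \left(6 + j\right) \left(j + o\right) 2 o = \left(6 + j\right) 2 o \left(j + o\right) = 2 o \left(6 + j\right) \left(j + o\right)$)
$r{\left(l,p \right)} = - 20 l$ ($r{\left(l,p \right)} = - 2 \cdot 10 l = - 20 l$)
$r{\left(11,X{\left(K{\left(3 \right)},-5 \right)} \right)} \left(-111\right) = \left(-20\right) 11 \left(-111\right) = \left(-220\right) \left(-111\right) = 24420$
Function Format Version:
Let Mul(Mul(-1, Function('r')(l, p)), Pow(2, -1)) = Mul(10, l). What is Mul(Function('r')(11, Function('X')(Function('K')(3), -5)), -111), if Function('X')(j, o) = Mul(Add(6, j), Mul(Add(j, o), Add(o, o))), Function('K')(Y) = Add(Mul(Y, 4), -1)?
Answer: 24420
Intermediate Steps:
Function('K')(Y) = Add(-1, Mul(4, Y)) (Function('K')(Y) = Add(Mul(4, Y), -1) = Add(-1, Mul(4, Y)))
Function('X')(j, o) = Mul(2, o, Add(6, j), Add(j, o)) (Function('X')(j, o) = Mul(Add(6, j), Mul(Add(j, o), Mul(2, o))) = Mul(Add(6, j), Mul(2, o, Add(j, o))) = Mul(2, o, Add(6, j), Add(j, o)))
Function('r')(l, p) = Mul(-20, l) (Function('r')(l, p) = Mul(-2, Mul(10, l)) = Mul(-20, l))
Mul(Function('r')(11, Function('X')(Function('K')(3), -5)), -111) = Mul(Mul(-20, 11), -111) = Mul(-220, -111) = 24420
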